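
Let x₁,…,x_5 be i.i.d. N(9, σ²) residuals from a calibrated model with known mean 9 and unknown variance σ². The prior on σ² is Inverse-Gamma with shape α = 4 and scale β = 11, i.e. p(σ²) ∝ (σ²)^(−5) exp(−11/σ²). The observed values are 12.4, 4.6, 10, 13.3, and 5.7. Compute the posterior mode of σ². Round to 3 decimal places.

Sum of squared deviations about the known mean: SS = (12.4−9)² + (4.6−9)² + (10−9)² + (13.3−9)² + (5.7−9)² = 61.3.
The Normal likelihood contributes (σ²)^(−n/2) exp(−SS/(2σ²)), so the posterior is Inverse-Gamma(α + n/2, β + SS/2) = Inverse-Gamma(6.5, 41.65).
The mode of Inverse-Gamma(a, b) is b/(a+1) = 41.65/7.5 ≈ 5.553.

σ̂²_MAP = 5.553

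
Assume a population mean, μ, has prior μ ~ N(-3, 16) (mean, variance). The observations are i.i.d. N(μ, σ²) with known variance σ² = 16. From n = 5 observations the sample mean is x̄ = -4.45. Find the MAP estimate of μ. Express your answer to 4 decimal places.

n = 5, x̄ = -4.45.
For a Normal prior and Normal likelihood with known variance, the posterior is Normal; its mode equals its mean, the precision-weighted average.
Prior precision 1/σ₀² = 1/16 = 0.0625; data precision n/σ² = 5/16 = 0.3125.
μ̂ = (0.0625·(-3) + 0.3125·(-4.45)) / (0.0625 + 0.3125) = (-1.578125)/0.375 = -101/24 ≈ -4.2083.

μ̂_MAP = -4.2083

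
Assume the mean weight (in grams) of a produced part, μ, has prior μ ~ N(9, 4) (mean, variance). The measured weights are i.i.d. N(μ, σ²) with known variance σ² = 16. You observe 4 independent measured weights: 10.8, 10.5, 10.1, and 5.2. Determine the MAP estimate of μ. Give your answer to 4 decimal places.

μ̂_MAP = 9.0750

n = 4; x̄ = (10.8 + 10.5 + 10.1 + 5.2)/4 = 36.6/4 = 9.15.
For a Normal prior and Normal likelihood with known variance, the posterior is Normal; its mode equals its mean, the precision-weighted average.
Prior precision 1/σ₀² = 1/4 = 0.25; data precision n/σ² = 4/16 = 0.25.
μ̂ = (0.25·9 + 0.25·9.15) / (0.25 + 0.25) = 4.5375/0.5 = 9.0750.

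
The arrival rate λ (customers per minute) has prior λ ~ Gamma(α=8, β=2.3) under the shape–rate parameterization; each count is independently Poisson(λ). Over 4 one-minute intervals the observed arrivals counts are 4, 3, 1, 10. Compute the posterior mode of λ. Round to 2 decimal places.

Σxᵢ = 4+3+1+10 = 18, with n = 4.
Posterior ∝ λ^7e^(−2.3λ) · λ^18e^(−4λ) = λ^25e^(−6.3λ), i.e. Gamma(shape=26, rate=6.3).
The mode of a Gamma(a, b) with a ≥ 1 (shape–rate) is (a−1)/b = 25/6.3 ≈ 3.97.

λ̂_MAP = 3.97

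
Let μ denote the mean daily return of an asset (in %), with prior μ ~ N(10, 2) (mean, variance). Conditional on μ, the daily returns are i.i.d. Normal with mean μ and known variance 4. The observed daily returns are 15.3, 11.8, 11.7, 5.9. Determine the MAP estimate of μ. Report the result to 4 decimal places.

μ̂_MAP = 10.7833

n = 4; x̄ = (15.3 + 11.8 + 11.7 + 5.9)/4 = 44.7/4 = 11.175.
For a Normal prior and Normal likelihood with known variance, the posterior is Normal; its mode equals its mean, the precision-weighted average.
Prior precision 1/σ₀² = 1/2 = 0.5; data precision n/σ² = 4/4 = 1.
μ̂ = (0.5·10 + 1·11.175) / (0.5 + 1) = 16.175/1.5 = 647/60 ≈ 10.7833.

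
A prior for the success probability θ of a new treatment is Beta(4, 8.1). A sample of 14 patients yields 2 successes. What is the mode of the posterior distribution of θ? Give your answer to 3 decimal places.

θ̂_MAP = 0.207

Prior: Beta(4, 8.1).
Data: 2 successes in 14 trials. The binomial likelihood contributes θ^2(1−θ)^12, so the posterior is Beta(4+2, 8.1+12) = Beta(6, 20.1).
For Beta(a, b) with a, b > 1 the mode is (a−1)/(a+b−2) = 5/24.1 ≈ 0.207.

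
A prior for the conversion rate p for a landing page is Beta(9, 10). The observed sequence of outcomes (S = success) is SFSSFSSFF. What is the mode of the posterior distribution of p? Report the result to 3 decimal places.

Prior: Beta(9, 10).
Data: 5 successes in 9 trials (from the sequence). The binomial likelihood contributes p^5(1−p)^4, so the posterior is Beta(9+5, 10+4) = Beta(14, 14).
For Beta(a, b) with a, b > 1 the mode is (a−1)/(a+b−2) = 13/26 ≈ 0.500.

p̂_MAP = 0.500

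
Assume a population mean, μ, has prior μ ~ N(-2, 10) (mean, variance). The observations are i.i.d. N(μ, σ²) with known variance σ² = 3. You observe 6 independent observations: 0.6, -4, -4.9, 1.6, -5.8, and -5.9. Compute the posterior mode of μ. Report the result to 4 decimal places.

n = 6; x̄ = (0.6 + (-4) + (-4.9) + 1.6 + (-5.8) + (-5.9))/6 = -18.4/6 = -46/15 ≈ -3.0667.
For a Normal prior and Normal likelihood with known variance, the posterior is Normal; its mode equals its mean, the precision-weighted average.
Prior precision 1/σ₀² = 1/10 = 0.1; data precision n/σ² = 6/3 = 2.
μ̂ = (0.1·(-2) + 2·(-46/15)) / (0.1 + 2) = (-19/3)/2.1 = -190/63 ≈ -3.0159.

μ̂_MAP = -3.0159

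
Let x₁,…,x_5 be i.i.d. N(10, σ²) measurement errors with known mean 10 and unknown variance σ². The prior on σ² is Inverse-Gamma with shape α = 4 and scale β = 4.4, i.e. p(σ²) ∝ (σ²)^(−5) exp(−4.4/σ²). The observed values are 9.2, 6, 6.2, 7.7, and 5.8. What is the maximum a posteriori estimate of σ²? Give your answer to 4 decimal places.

Sum of squared deviations about the known mean: SS = (9.2−10)² + (6−10)² + (6.2−10)² + (7.7−10)² + (5.8−10)² = 54.01.
The Normal likelihood contributes (σ²)^(−n/2) exp(−SS/(2σ²)), so the posterior is Inverse-Gamma(α + n/2, β + SS/2) = Inverse-Gamma(6.5, 31.405).
The mode of Inverse-Gamma(a, b) is b/(a+1) = 31.405/7.5 ≈ 4.1873.

σ̂²_MAP = 4.1873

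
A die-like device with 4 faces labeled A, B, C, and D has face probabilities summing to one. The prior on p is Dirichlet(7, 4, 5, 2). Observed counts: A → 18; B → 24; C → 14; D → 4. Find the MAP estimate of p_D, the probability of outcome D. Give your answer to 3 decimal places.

The posterior is Dirichlet(αᵢ + nᵢ) = Dirichlet(25, 28, 19, 6).
For a Dirichlet(a₁,…,a_K) with all aᵢ > 1, the mode has j-th component (aⱼ − 1)/(Σaᵢ − K).
Here Σaᵢ = 78 and K = 4, so p_D = (6 − 1)/(78 − 4) = 5/74 ≈ 0.068.

MAP estimate of p_D = 0.068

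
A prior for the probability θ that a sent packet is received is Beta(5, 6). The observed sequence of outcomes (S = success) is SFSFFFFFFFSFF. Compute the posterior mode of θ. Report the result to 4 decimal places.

Prior: Beta(5, 6).
Data: 3 successes in 13 trials (from the sequence). The binomial likelihood contributes θ^3(1−θ)^10, so the posterior is Beta(5+3, 6+10) = Beta(8, 16).
For Beta(a, b) with a, b > 1 the mode is (a−1)/(a+b−2) = 7/22 ≈ 0.3182.

θ̂_MAP = 0.3182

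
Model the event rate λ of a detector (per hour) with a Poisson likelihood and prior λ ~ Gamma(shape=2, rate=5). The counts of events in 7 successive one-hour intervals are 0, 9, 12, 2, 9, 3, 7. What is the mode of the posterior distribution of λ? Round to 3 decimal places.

λ̂_MAP = 3.583

Σxᵢ = 0+9+12+2+9+3+7 = 42, with n = 7.
Posterior ∝ λe^(−5λ) · λ^42e^(−7λ) = λ^43e^(−12λ), i.e. Gamma(shape=44, rate=12).
The mode of a Gamma(a, b) with a ≥ 1 (shape–rate) is (a−1)/b = 43/12 ≈ 3.583.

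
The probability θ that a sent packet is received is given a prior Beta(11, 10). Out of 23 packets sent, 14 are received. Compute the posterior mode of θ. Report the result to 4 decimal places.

θ̂_MAP = 0.5714

Prior: Beta(11, 10).
Data: 14 successes in 23 trials. The binomial likelihood contributes θ^14(1−θ)^9, so the posterior is Beta(11+14, 10+9) = Beta(25, 19).
For Beta(a, b) with a, b > 1 the mode is (a−1)/(a+b−2) = 24/42 ≈ 0.5714.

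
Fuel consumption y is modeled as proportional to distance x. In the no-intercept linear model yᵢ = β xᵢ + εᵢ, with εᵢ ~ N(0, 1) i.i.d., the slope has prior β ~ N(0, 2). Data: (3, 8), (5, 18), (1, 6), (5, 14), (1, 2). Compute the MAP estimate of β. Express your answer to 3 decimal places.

β̂_MAP = 3.122

log p(β | y) = −Σ(yᵢ − βxᵢ)²/(2·1) − β²/(2·2) + const.
Setting the derivative to zero: Σxᵢ(yᵢ − βxᵢ)/1 − β/2 = 0, so β = Σxᵢyᵢ / (Σxᵢ² + σ²/τ²).
Σxᵢyᵢ = 3·8 + 5·18 + 1·6 + 5·14 + 1·2 = 192; Σxᵢ² = 61; σ²/τ² = 0.5.
β̂_MAP = 192 / (61 + 0.5) = 192/61.5 ≈ 3.122.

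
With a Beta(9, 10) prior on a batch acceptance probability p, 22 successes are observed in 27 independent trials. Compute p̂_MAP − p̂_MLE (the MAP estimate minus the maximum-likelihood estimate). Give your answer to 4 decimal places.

MAP − MLE = -0.1330

Posterior is Beta(31, 15); MAP = (31−1)/(46−2) = 30/44 ≈ 0.68182.
MLE ignores the prior: p̂_MLE = k/n = 22/27 ≈ 0.81481.
Difference = 30/44 − 22/27 = -79/594 ≈ -0.1330.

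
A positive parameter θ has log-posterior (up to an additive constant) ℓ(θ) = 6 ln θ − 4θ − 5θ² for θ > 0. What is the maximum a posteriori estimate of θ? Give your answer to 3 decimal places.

ℓ'(θ) = 6/θ − 4 − 10θ. Setting this to zero and multiplying by θ: 10θ² + 4θ − 6 = 0.
θ = (−4 + √(4² + 4·10·6)) / (2·10) = (−4 + √256) / 20 = (−4 + 16)/20 = 3/5.
ℓ''(θ) = −6/θ² − 10 < 0, confirming a maximum.

θ̂_MAP = 0.600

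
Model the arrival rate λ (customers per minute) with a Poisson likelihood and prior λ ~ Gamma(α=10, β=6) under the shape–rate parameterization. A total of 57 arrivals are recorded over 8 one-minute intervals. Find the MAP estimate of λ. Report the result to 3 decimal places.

λ̂_MAP = 4.714

Σxᵢ = 57, n = 8.
Posterior ∝ λ^9e^(−6λ) · λ^57e^(−8λ) = λ^66e^(−14λ), i.e. Gamma(shape=67, rate=14).
The mode of a Gamma(a, b) with a ≥ 1 (shape–rate) is (a−1)/b = 66/14 ≈ 4.714.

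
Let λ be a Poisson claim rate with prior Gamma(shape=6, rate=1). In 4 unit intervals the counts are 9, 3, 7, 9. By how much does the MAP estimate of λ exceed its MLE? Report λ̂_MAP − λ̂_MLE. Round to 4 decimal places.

Σxᵢ = 28. Posterior is Gamma(34, 5); MAP = (34−1)/5 = 33/5 ≈ 6.60000.
MLE = x̄ = 28/4 ≈ 7.00000.
Difference = 33/5 − 28/4 = -2/5 ≈ -0.4000.

MAP − MLE = -0.4000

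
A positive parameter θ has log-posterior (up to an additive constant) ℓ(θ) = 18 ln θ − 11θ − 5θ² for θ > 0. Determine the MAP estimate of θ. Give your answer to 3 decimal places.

ℓ'(θ) = 18/θ − 11 − 10θ. Setting this to zero and multiplying by θ: 10θ² + 11θ − 18 = 0.
θ = (−11 + √(11² + 4·10·18)) / (2·10) = (−11 + √841) / 20 = (−11 + 29)/20 = 9/10.
ℓ''(θ) = −18/θ² − 10 < 0, confirming a maximum.

θ̂_MAP = 0.900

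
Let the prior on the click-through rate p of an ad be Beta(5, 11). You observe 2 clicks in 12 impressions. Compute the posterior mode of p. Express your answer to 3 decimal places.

Prior: Beta(5, 11).
Data: 2 successes in 12 trials. The binomial likelihood contributes p^2(1−p)^10, so the posterior is Beta(5+2, 11+10) = Beta(7, 21).
For Beta(a, b) with a, b > 1 the mode is (a−1)/(a+b−2) = 6/26 ≈ 0.231.

p̂_MAP = 0.231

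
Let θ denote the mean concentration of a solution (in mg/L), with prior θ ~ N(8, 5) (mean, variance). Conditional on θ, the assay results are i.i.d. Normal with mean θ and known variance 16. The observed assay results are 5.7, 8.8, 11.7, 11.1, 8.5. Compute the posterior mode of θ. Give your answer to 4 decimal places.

θ̂_MAP = 8.7073

n = 5; x̄ = (5.7 + 8.8 + 11.7 + 11.1 + 8.5)/5 = 45.8/5 = 9.16.
For a Normal prior and Normal likelihood with known variance, the posterior is Normal; its mode equals its mean, the precision-weighted average.
Prior precision 1/σ₀² = 1/5 = 0.2; data precision n/σ² = 5/16 = 0.3125.
θ̂ = (0.2·8 + 0.3125·9.16) / (0.2 + 0.3125) = 4.4625/0.5125 = 357/41 ≈ 8.7073.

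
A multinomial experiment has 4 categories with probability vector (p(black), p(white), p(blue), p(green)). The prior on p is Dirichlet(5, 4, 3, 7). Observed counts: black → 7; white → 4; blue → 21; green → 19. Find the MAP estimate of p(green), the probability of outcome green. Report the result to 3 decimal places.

The posterior is Dirichlet(αᵢ + nᵢ) = Dirichlet(12, 8, 24, 26).
For a Dirichlet(a₁,…,a_K) with all aᵢ > 1, the mode has j-th component (aⱼ − 1)/(Σaᵢ − K).
Here Σaᵢ = 70 and K = 4, so p(green) = (26 − 1)/(70 − 4) = 25/66 ≈ 0.379.

MAP estimate of p(green) = 0.379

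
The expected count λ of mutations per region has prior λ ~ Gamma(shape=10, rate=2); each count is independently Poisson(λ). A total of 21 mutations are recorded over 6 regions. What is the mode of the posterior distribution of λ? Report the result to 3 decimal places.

λ̂_MAP = 3.750

Σxᵢ = 21, n = 6.
Posterior ∝ λ^9e^(−2λ) · λ^21e^(−6λ) = λ^30e^(−8λ), i.e. Gamma(shape=31, rate=8).
The mode of a Gamma(a, b) with a ≥ 1 (shape–rate) is (a−1)/b = 30/8 ≈ 3.750.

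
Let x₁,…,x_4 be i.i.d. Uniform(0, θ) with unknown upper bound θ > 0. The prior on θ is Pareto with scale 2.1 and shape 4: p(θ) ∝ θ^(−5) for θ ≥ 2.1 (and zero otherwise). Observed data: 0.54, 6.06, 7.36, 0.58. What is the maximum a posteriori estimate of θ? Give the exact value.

θ̂_MAP = 7.36

The Uniform(0, θ) likelihood is θ^(−n) for θ ≥ max(xᵢ), zero otherwise. Here max(xᵢ) = 7.36.
Posterior ∝ θ^(−5) · θ^(−4) = θ^(−9) on θ ≥ max(2.1, 7.36) = 7.36.
This density is strictly decreasing in θ, so the posterior mode lies at the lower boundary of the support.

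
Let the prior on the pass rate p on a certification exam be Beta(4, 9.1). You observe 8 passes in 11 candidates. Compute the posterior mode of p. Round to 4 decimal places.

Prior: Beta(4, 9.1).
Data: 8 successes in 11 trials. The binomial likelihood contributes p^8(1−p)^3, so the posterior is Beta(4+8, 9.1+3) = Beta(12, 12.1).
For Beta(a, b) with a, b > 1 the mode is (a−1)/(a+b−2) = 11/22.1 ≈ 0.4977.

p̂_MAP = 0.4977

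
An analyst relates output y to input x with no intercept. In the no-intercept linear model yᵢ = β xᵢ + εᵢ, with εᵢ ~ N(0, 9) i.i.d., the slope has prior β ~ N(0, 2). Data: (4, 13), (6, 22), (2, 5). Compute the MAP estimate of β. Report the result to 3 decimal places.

log p(β | y) = −Σ(yᵢ − βxᵢ)²/(2·9) − β²/(2·2) + const.
Setting the derivative to zero: Σxᵢ(yᵢ − βxᵢ)/9 − β/2 = 0, so β = Σxᵢyᵢ / (Σxᵢ² + σ²/τ²).
Σxᵢyᵢ = 4·13 + 6·22 + 2·5 = 194; Σxᵢ² = 56; σ²/τ² = 4.5.
β̂_MAP = 194 / (56 + 4.5) = 194/60.5 ≈ 3.207.

β̂_MAP = 3.207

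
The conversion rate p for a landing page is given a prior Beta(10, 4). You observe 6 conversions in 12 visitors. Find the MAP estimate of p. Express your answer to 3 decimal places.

Prior: Beta(10, 4).
Data: 6 successes in 12 trials. The binomial likelihood contributes p^6(1−p)^6, so the posterior is Beta(10+6, 4+6) = Beta(16, 10).
For Beta(a, b) with a, b > 1 the mode is (a−1)/(a+b−2) = 15/24 ≈ 0.625.

p̂_MAP = 0.625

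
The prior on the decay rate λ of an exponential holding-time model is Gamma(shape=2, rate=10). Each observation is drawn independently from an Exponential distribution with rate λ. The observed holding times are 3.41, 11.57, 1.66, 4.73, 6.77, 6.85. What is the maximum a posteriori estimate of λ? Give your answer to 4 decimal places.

The Exponential(rate=λ) likelihood is ∝ λ^n e^(−λΣtᵢ). Here n = 6 and Σtᵢ = 3.41 + 11.57 + 1.66 + 4.73 + 6.77 + 6.85 = 34.99.
Posterior ∝ λe^(−10λ) · λ^6e^(−34.99λ) = λ^7e^(−44.99λ), i.e. Gamma(8, 44.99).
Mode = (a−1)/b = 7/44.99 ≈ 0.1556.

λ̂_MAP = 0.1556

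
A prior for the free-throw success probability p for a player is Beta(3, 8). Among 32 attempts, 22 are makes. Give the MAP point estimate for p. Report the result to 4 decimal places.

p̂_MAP = 0.5854

Prior: Beta(3, 8).
Data: 22 successes in 32 trials. The binomial likelihood contributes p^22(1−p)^10, so the posterior is Beta(3+22, 8+10) = Beta(25, 18).
For Beta(a, b) with a, b > 1 the mode is (a−1)/(a+b−2) = 24/41 ≈ 0.5854.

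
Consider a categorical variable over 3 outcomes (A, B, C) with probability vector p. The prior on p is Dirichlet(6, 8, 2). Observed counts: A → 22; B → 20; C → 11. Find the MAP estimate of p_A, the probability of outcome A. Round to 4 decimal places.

MAP estimate of p_A = 0.4091

The posterior is Dirichlet(αᵢ + nᵢ) = Dirichlet(28, 28, 13).
For a Dirichlet(a₁,…,a_K) with all aᵢ > 1, the mode has j-th component (aⱼ − 1)/(Σaᵢ − K).
Here Σaᵢ = 69 and K = 3, so p_A = (28 − 1)/(69 − 3) = 27/66 ≈ 0.4091.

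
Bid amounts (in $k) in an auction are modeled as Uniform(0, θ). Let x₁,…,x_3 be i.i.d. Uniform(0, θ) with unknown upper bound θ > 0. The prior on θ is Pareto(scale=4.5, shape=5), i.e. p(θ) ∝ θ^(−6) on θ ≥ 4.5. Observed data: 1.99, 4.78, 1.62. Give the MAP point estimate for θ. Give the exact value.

θ̂_MAP = 4.78

The Uniform(0, θ) likelihood is θ^(−n) for θ ≥ max(xᵢ), zero otherwise. Here max(xᵢ) = 4.78.
Posterior ∝ θ^(−6) · θ^(−3) = θ^(−9) on θ ≥ max(4.5, 4.78) = 4.78.
This density is strictly decreasing in θ, so the posterior mode lies at the lower boundary of the support.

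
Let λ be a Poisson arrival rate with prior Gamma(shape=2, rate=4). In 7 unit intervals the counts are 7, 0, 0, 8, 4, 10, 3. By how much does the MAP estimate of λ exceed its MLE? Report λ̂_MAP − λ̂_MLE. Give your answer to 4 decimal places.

MAP − MLE = -1.5714

Σxᵢ = 32. Posterior is Gamma(34, 11); MAP = (34−1)/11 = 33/11 ≈ 3.00000.
MLE = x̄ = 32/7 ≈ 4.57143.
Difference = 33/11 − 32/7 = -11/7 ≈ -1.5714.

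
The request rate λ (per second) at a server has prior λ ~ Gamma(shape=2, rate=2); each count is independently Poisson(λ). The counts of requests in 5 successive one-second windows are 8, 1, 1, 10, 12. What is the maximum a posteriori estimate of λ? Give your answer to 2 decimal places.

Σxᵢ = 8+1+1+10+12 = 32, with n = 5.
Posterior ∝ λe^(−2λ) · λ^32e^(−5λ) = λ^33e^(−7λ), i.e. Gamma(shape=34, rate=7).
The mode of a Gamma(a, b) with a ≥ 1 (shape–rate) is (a−1)/b = 33/7 ≈ 4.71.

λ̂_MAP = 4.71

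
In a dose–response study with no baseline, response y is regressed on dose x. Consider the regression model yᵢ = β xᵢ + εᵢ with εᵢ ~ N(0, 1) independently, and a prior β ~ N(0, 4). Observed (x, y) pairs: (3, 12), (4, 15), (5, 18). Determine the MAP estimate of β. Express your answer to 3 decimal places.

β̂_MAP = 3.701

log p(β | y) = −Σ(yᵢ − βxᵢ)²/(2·1) − β²/(2·4) + const.
Setting the derivative to zero: Σxᵢ(yᵢ − βxᵢ)/1 − β/4 = 0, so β = Σxᵢyᵢ / (Σxᵢ² + σ²/τ²).
Σxᵢyᵢ = 3·12 + 4·15 + 5·18 = 186; Σxᵢ² = 50; σ²/τ² = 0.25.
β̂_MAP = 186 / (50 + 0.25) = 186/50.25 ≈ 3.701.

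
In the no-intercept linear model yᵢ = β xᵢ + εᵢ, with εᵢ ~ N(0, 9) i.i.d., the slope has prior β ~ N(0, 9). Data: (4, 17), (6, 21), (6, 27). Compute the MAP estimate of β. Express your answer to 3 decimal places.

β̂_MAP = 4.000

log p(β | y) = −Σ(yᵢ − βxᵢ)²/(2·9) − β²/(2·9) + const.
Setting the derivative to zero: Σxᵢ(yᵢ − βxᵢ)/9 − β/9 = 0, so β = Σxᵢyᵢ / (Σxᵢ² + σ²/τ²).
Σxᵢyᵢ = 4·17 + 6·21 + 6·27 = 356; Σxᵢ² = 88; σ²/τ² = 1.
β̂_MAP = 356 / (88 + 1) = 356/89 ≈ 4.000.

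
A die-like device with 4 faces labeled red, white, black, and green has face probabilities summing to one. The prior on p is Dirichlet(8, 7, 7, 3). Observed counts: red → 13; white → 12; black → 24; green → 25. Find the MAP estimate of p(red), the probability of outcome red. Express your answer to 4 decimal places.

The posterior is Dirichlet(αᵢ + nᵢ) = Dirichlet(21, 19, 31, 28).
For a Dirichlet(a₁,…,a_K) with all aᵢ > 1, the mode has j-th component (aⱼ − 1)/(Σaᵢ − K).
Here Σaᵢ = 99 and K = 4, so p(red) = (21 − 1)/(99 − 4) = 20/95 ≈ 0.2105.

MAP estimate of p(red) = 0.2105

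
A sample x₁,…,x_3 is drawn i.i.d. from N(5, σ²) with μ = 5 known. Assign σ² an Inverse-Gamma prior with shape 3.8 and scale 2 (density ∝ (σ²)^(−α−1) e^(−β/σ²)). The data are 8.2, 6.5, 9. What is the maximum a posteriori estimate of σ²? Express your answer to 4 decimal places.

Sum of squared deviations about the known mean: SS = (8.2−5)² + (6.5−5)² + (9−5)² = 28.49.
The Normal likelihood contributes (σ²)^(−n/2) exp(−SS/(2σ²)), so the posterior is Inverse-Gamma(α + n/2, β + SS/2) = Inverse-Gamma(5.3, 16.245).
The mode of Inverse-Gamma(a, b) is b/(a+1) = 16.245/6.3 ≈ 2.5786.

σ̂²_MAP = 2.5786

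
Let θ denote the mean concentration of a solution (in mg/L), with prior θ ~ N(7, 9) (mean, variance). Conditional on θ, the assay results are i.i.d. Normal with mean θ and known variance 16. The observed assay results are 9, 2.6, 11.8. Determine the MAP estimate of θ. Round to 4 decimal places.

θ̂_MAP = 7.5023

n = 3; x̄ = (9 + 2.6 + 11.8)/3 = 23.4/3 = 7.8.
For a Normal prior and Normal likelihood with known variance, the posterior is Normal; its mode equals its mean, the precision-weighted average.
Prior precision 1/σ₀² = 1/9; data precision n/σ² = 3/16 = 0.1875.
θ̂ = ((1/9)·7 + 0.1875·7.8) / (1/9 + 0.1875) = (1613/720)/(43/144) = 1613/215 ≈ 7.5023.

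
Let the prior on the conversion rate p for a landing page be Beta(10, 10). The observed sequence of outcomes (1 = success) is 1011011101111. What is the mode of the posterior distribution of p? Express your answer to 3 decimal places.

p̂_MAP = 0.613

Prior: Beta(10, 10).
Data: 10 successes in 13 trials (from the sequence). The binomial likelihood contributes p^10(1−p)^3, so the posterior is Beta(10+10, 10+3) = Beta(20, 13).
For Beta(a, b) with a, b > 1 the mode is (a−1)/(a+b−2) = 19/31 ≈ 0.613.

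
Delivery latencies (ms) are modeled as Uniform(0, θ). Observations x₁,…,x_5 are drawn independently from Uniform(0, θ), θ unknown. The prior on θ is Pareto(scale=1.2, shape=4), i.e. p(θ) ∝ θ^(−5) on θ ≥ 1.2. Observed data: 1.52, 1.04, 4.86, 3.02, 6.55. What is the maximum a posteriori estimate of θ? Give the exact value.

θ̂_MAP = 6.55

The Uniform(0, θ) likelihood is θ^(−n) for θ ≥ max(xᵢ), zero otherwise. Here max(xᵢ) = 6.55.
Posterior ∝ θ^(−5) · θ^(−5) = θ^(−10) on θ ≥ max(1.2, 6.55) = 6.55.
This density is strictly decreasing in θ, so the posterior mode lies at the lower boundary of the support.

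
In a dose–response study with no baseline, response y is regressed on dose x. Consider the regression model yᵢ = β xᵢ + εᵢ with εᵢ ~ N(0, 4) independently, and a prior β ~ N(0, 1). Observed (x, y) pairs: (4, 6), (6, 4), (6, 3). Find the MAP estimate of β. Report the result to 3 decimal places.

β̂_MAP = 0.717

log p(β | y) = −Σ(yᵢ − βxᵢ)²/(2·4) − β²/(2·1) + const.
Setting the derivative to zero: Σxᵢ(yᵢ − βxᵢ)/4 − β/1 = 0, so β = Σxᵢyᵢ / (Σxᵢ² + σ²/τ²).
Σxᵢyᵢ = 4·6 + 6·4 + 6·3 = 66; Σxᵢ² = 88; σ²/τ² = 4.
β̂_MAP = 66 / (88 + 4) = 66/92 ≈ 0.717.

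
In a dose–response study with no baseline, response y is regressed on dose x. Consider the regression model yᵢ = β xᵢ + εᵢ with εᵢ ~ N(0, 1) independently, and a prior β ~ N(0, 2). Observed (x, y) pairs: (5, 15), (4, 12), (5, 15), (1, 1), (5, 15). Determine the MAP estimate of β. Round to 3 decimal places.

log p(β | y) = −Σ(yᵢ − βxᵢ)²/(2·1) − β²/(2·2) + const.
Setting the derivative to zero: Σxᵢ(yᵢ − βxᵢ)/1 − β/2 = 0, so β = Σxᵢyᵢ / (Σxᵢ² + σ²/τ²).
Σxᵢyᵢ = 5·15 + 4·12 + 5·15 + 1·1 + 5·15 = 274; Σxᵢ² = 92; σ²/τ² = 0.5.
β̂_MAP = 274 / (92 + 0.5) = 274/92.5 ≈ 2.962.

β̂_MAP = 2.962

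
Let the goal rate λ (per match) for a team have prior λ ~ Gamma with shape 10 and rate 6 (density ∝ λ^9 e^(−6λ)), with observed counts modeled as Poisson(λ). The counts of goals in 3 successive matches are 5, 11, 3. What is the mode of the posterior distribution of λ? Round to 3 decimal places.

λ̂_MAP = 3.111

Σxᵢ = 5+11+3 = 19, with n = 3.
Posterior ∝ λ^9e^(−6λ) · λ^19e^(−3λ) = λ^28e^(−9λ), i.e. Gamma(shape=29, rate=9).
The mode of a Gamma(a, b) with a ≥ 1 (shape–rate) is (a−1)/b = 28/9 ≈ 3.111.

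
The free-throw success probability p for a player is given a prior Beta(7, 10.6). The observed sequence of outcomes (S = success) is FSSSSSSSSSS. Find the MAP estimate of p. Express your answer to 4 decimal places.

Prior: Beta(7, 10.6).
Data: 10 successes in 11 trials (from the sequence). The binomial likelihood contributes p^10(1−p)^1, so the posterior is Beta(7+10, 10.6+1) = Beta(17, 11.6).
For Beta(a, b) with a, b > 1 the mode is (a−1)/(a+b−2) = 16/26.6 ≈ 0.6015.

p̂_MAP = 0.6015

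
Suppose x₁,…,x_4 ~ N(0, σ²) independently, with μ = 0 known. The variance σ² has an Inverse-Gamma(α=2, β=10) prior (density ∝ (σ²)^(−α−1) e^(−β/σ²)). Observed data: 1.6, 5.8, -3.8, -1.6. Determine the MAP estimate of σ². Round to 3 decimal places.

σ̂²_MAP = 7.320

Sum of squared deviations about the known mean: SS = (1.6−0)² + (5.8−0)² + (-3.8−0)² + (-1.6−0)² = 53.2.
The Normal likelihood contributes (σ²)^(−n/2) exp(−SS/(2σ²)), so the posterior is Inverse-Gamma(α + n/2, β + SS/2) = Inverse-Gamma(4, 36.6).
The mode of Inverse-Gamma(a, b) is b/(a+1) = 36.6/5 ≈ 7.320.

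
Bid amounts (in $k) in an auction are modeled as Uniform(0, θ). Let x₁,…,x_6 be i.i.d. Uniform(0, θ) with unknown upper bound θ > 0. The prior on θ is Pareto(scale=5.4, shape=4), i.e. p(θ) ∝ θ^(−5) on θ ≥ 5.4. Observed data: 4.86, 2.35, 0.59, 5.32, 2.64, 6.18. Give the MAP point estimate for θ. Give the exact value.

The Uniform(0, θ) likelihood is θ^(−n) for θ ≥ max(xᵢ), zero otherwise. Here max(xᵢ) = 6.18.
Posterior ∝ θ^(−5) · θ^(−6) = θ^(−11) on θ ≥ max(5.4, 6.18) = 6.18.
This density is strictly decreasing in θ, so the posterior mode lies at the lower boundary of the support.

θ̂_MAP = 6.18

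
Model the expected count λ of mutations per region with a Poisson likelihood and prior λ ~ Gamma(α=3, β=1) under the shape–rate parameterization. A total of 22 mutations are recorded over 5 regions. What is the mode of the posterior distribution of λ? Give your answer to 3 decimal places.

Σxᵢ = 22, n = 5.
Posterior ∝ λ^2e^(−1λ) · λ^22e^(−5λ) = λ^24e^(−6λ), i.e. Gamma(shape=25, rate=6).
The mode of a Gamma(a, b) with a ≥ 1 (shape–rate) is (a−1)/b = 24/6 ≈ 4.000.

λ̂_MAP = 4.000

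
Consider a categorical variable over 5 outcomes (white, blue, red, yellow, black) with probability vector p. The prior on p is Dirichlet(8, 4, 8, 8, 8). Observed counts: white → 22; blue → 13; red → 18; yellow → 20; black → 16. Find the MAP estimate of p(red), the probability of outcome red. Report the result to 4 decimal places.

The posterior is Dirichlet(αᵢ + nᵢ) = Dirichlet(30, 17, 26, 28, 24).
For a Dirichlet(a₁,…,a_K) with all aᵢ > 1, the mode has j-th component (aⱼ − 1)/(Σaᵢ − K).
Here Σaᵢ = 125 and K = 5, so p(red) = (26 − 1)/(125 − 5) = 25/120 ≈ 0.2083.

MAP estimate of p(red) = 0.2083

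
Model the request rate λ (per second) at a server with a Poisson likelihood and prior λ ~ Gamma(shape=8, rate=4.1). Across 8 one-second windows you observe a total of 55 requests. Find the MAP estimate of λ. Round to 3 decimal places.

λ̂_MAP = 5.124

Σxᵢ = 55, n = 8.
Posterior ∝ λ^7e^(−4.1λ) · λ^55e^(−8λ) = λ^62e^(−12.1λ), i.e. Gamma(shape=63, rate=12.1).
The mode of a Gamma(a, b) with a ≥ 1 (shape–rate) is (a−1)/b = 62/12.1 ≈ 5.124.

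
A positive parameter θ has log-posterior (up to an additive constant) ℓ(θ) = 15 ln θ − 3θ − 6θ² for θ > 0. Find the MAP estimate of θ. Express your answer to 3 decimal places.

ℓ'(θ) = 15/θ − 3 − 12θ. Setting this to zero and multiplying by θ: 12θ² + 3θ − 15 = 0.
θ = (−3 + √(3² + 4·12·15)) / (2·12) = (−3 + √729) / 24 = (−3 + 27)/24 = 1.
ℓ''(θ) = −15/θ² − 12 < 0, confirming a maximum.

θ̂_MAP = 1.000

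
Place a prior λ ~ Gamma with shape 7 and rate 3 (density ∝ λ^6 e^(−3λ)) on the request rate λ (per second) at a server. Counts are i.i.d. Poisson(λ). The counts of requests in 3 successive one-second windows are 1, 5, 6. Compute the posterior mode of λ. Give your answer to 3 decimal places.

λ̂_MAP = 3.000

Σxᵢ = 1+5+6 = 12, with n = 3.
Posterior ∝ λ^6e^(−3λ) · λ^12e^(−3λ) = λ^18e^(−6λ), i.e. Gamma(shape=19, rate=6).
The mode of a Gamma(a, b) with a ≥ 1 (shape–rate) is (a−1)/b = 18/6 ≈ 3.000.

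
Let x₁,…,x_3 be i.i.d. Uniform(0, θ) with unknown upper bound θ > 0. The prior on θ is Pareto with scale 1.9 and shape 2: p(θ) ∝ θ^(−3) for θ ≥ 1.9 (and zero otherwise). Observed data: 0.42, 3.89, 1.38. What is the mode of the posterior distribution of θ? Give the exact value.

The Uniform(0, θ) likelihood is θ^(−n) for θ ≥ max(xᵢ), zero otherwise. Here max(xᵢ) = 3.89.
Posterior ∝ θ^(−3) · θ^(−3) = θ^(−6) on θ ≥ max(1.9, 3.89) = 3.89.
This density is strictly decreasing in θ, so the posterior mode lies at the lower boundary of the support.

θ̂_MAP = 3.89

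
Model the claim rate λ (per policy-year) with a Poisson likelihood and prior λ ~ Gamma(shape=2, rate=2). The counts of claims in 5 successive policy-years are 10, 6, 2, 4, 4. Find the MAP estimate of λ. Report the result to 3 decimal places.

λ̂_MAP = 3.857

Σxᵢ = 10+6+2+4+4 = 26, with n = 5.
Posterior ∝ λe^(−2λ) · λ^26e^(−5λ) = λ^27e^(−7λ), i.e. Gamma(shape=28, rate=7).
The mode of a Gamma(a, b) with a ≥ 1 (shape–rate) is (a−1)/b = 27/7 ≈ 3.857.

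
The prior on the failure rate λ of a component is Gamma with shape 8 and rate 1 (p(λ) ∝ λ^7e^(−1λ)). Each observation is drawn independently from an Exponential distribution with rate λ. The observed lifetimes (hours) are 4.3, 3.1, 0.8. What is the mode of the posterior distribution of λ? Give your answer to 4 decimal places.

The Exponential(rate=λ) likelihood is ∝ λ^n e^(−λΣtᵢ). Here n = 3 and Σtᵢ = 4.3 + 3.1 + 0.8 = 8.2.
Posterior ∝ λ^7e^(−1λ) · λ^3e^(−8.2λ) = λ^10e^(−9.2λ), i.e. Gamma(11, 9.2).
Mode = (a−1)/b = 10/9.2 ≈ 1.0870.

λ̂_MAP = 1.0870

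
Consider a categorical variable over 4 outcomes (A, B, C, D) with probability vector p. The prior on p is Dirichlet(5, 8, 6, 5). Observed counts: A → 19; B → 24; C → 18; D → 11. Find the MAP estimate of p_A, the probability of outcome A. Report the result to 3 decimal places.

MAP estimate of p_A = 0.250

The posterior is Dirichlet(αᵢ + nᵢ) = Dirichlet(24, 32, 24, 16).
For a Dirichlet(a₁,…,a_K) with all aᵢ > 1, the mode has j-th component (aⱼ − 1)/(Σaᵢ − K).
Here Σaᵢ = 96 and K = 4, so p_A = (24 − 1)/(96 − 4) = 23/92 ≈ 0.250.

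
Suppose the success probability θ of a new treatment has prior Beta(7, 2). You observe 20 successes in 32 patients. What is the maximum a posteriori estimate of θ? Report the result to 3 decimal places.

Prior: Beta(7, 2).
Data: 20 successes in 32 trials. The binomial likelihood contributes θ^20(1−θ)^12, so the posterior is Beta(7+20, 2+12) = Beta(27, 14).
For Beta(a, b) with a, b > 1 the mode is (a−1)/(a+b−2) = 26/39 ≈ 0.667.

θ̂_MAP = 0.667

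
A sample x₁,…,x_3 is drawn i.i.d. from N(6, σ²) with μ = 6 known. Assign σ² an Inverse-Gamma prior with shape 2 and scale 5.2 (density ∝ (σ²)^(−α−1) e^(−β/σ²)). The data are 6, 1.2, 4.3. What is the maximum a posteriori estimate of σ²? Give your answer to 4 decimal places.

Sum of squared deviations about the known mean: SS = (6−6)² + (1.2−6)² + (4.3−6)² = 25.93.
The Normal likelihood contributes (σ²)^(−n/2) exp(−SS/(2σ²)), so the posterior is Inverse-Gamma(α + n/2, β + SS/2) = Inverse-Gamma(3.5, 18.165).
The mode of Inverse-Gamma(a, b) is b/(a+1) = 18.165/4.5 ≈ 4.0367.

σ̂²_MAP = 4.0367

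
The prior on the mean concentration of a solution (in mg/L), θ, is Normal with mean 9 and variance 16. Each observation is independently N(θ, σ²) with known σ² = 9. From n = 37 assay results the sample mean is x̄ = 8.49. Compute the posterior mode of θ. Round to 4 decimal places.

n = 37, x̄ = 8.49.
For a Normal prior and Normal likelihood with known variance, the posterior is Normal; its mode equals its mean, the precision-weighted average.
Prior precision 1/σ₀² = 1/16 = 0.0625; data precision n/σ² = 37/9.
θ̂ = (0.0625·9 + (37/9)·8.49) / (0.0625 + 37/9) = (42559/1200)/(601/144) = 127677/15025 ≈ 8.4976.

θ̂_MAP = 8.4976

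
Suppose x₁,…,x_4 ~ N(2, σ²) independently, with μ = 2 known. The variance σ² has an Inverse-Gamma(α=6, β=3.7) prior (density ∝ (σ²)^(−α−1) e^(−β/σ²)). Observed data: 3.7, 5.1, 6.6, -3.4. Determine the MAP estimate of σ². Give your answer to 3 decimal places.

σ̂²_MAP = 3.901

Sum of squared deviations about the known mean: SS = (3.7−2)² + (5.1−2)² + (6.6−2)² + (-3.4−2)² = 62.82.
The Normal likelihood contributes (σ²)^(−n/2) exp(−SS/(2σ²)), so the posterior is Inverse-Gamma(α + n/2, β + SS/2) = Inverse-Gamma(8, 35.11).
The mode of Inverse-Gamma(a, b) is b/(a+1) = 35.11/9 ≈ 3.901.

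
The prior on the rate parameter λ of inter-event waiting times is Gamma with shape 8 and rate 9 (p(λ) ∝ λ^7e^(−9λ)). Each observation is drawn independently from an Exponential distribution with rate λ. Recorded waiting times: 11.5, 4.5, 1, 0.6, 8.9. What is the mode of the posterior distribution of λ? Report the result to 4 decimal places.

λ̂_MAP = 0.3380

The Exponential(rate=λ) likelihood is ∝ λ^n e^(−λΣtᵢ). Here n = 5 and Σtᵢ = 11.5 + 4.5 + 1 + 0.6 + 8.9 = 26.5.
Posterior ∝ λ^7e^(−9λ) · λ^5e^(−26.5λ) = λ^12e^(−35.5λ), i.e. Gamma(13, 35.5).
Mode = (a−1)/b = 12/35.5 ≈ 0.3380.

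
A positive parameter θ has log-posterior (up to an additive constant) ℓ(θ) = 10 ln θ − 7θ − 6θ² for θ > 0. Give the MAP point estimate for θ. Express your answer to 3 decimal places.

θ̂_MAP = 0.667

ℓ'(θ) = 10/θ − 7 − 12θ. Setting this to zero and multiplying by θ: 12θ² + 7θ − 10 = 0.
θ = (−7 + √(7² + 4·12·10)) / (2·12) = (−7 + √529) / 24 = (−7 + 23)/24 = 2/3.
ℓ''(θ) = −10/θ² − 12 < 0, confirming a maximum.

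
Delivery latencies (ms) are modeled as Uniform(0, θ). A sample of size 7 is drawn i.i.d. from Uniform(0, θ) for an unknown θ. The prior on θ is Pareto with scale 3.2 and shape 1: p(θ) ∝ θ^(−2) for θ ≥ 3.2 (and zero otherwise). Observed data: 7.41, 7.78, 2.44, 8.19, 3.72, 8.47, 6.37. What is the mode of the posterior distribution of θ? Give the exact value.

The Uniform(0, θ) likelihood is θ^(−n) for θ ≥ max(xᵢ), zero otherwise. Here max(xᵢ) = 8.47.
Posterior ∝ θ^(−2) · θ^(−7) = θ^(−9) on θ ≥ max(3.2, 8.47) = 8.47.
This density is strictly decreasing in θ, so the posterior mode lies at the lower boundary of the support.

θ̂_MAP = 8.47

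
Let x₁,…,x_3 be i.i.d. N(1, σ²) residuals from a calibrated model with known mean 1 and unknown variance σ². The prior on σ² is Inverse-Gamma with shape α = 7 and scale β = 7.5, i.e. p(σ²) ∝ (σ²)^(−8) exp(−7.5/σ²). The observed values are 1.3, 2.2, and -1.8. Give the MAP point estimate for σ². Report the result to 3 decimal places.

σ̂²_MAP = 1.283

Sum of squared deviations about the known mean: SS = (1.3−1)² + (2.2−1)² + (-1.8−1)² = 9.37.
The Normal likelihood contributes (σ²)^(−n/2) exp(−SS/(2σ²)), so the posterior is Inverse-Gamma(α + n/2, β + SS/2) = Inverse-Gamma(8.5, 12.185).
The mode of Inverse-Gamma(a, b) is b/(a+1) = 12.185/9.5 ≈ 1.283.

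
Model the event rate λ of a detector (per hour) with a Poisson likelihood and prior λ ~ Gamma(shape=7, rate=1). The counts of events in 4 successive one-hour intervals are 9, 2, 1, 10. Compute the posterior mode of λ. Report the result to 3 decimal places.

Σxᵢ = 9+2+1+10 = 22, with n = 4.
Posterior ∝ λ^6e^(−1λ) · λ^22e^(−4λ) = λ^28e^(−5λ), i.e. Gamma(shape=29, rate=5).
The mode of a Gamma(a, b) with a ≥ 1 (shape–rate) is (a−1)/b = 28/5 ≈ 5.600.

λ̂_MAP = 5.600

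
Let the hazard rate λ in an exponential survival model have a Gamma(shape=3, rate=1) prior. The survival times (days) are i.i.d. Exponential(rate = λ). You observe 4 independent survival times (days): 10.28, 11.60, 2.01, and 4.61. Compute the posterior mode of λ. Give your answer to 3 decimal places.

λ̂_MAP = 0.203

The Exponential(rate=λ) likelihood is ∝ λ^n e^(−λΣtᵢ). Here n = 4 and Σtᵢ = 10.28 + 11.60 + 2.01 + 4.61 = 28.50.
Posterior ∝ λ^2e^(−1λ) · λ^4e^(−28.50λ) = λ^6e^(−29.50λ), i.e. Gamma(7, 29.50).
Mode = (a−1)/b = 6/29.50 ≈ 0.203.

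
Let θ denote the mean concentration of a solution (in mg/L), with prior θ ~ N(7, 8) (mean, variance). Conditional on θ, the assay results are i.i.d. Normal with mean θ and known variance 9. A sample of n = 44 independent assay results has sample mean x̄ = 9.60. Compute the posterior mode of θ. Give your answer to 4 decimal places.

θ̂_MAP = 9.5352

n = 44, x̄ = 9.60.
For a Normal prior and Normal likelihood with known variance, the posterior is Normal; its mode equals its mean, the precision-weighted average.
Prior precision 1/σ₀² = 1/8 = 0.125; data precision n/σ² = 44/9.
θ̂ = (0.125·7 + (44/9)·9.6) / (0.125 + 44/9) = (5737/120)/(361/72) = 17211/1805 ≈ 9.5352.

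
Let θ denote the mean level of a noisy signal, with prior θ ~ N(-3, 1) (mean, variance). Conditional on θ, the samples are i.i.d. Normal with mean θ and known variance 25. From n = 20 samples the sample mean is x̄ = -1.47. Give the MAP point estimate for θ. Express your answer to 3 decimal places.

θ̂_MAP = -2.320

n = 20, x̄ = -1.47.
For a Normal prior and Normal likelihood with known variance, the posterior is Normal; its mode equals its mean, the precision-weighted average.
Prior precision 1/σ₀² = 1/1 = 1; data precision n/σ² = 20/25 = 0.8.
θ̂ = (1·(-3) + 0.8·(-1.47)) / (1 + 0.8) = (-4.176)/1.8 = -2.320.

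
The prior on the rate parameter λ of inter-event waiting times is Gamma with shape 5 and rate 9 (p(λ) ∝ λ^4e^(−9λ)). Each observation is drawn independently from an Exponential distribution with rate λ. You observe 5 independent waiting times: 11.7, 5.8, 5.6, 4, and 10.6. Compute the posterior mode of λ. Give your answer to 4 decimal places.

λ̂_MAP = 0.1927

The Exponential(rate=λ) likelihood is ∝ λ^n e^(−λΣtᵢ). Here n = 5 and Σtᵢ = 11.7 + 5.8 + 5.6 + 4 + 10.6 = 37.7.
Posterior ∝ λ^4e^(−9λ) · λ^5e^(−37.7λ) = λ^9e^(−46.7λ), i.e. Gamma(10, 46.7).
Mode = (a−1)/b = 9/46.7 ≈ 0.1927.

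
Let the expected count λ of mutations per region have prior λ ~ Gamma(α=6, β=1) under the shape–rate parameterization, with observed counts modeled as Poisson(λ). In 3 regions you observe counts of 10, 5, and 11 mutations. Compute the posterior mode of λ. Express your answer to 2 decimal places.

λ̂_MAP = 7.75

Σxᵢ = 10+5+11 = 26, with n = 3.
Posterior ∝ λ^5e^(−1λ) · λ^26e^(−3λ) = λ^31e^(−4λ), i.e. Gamma(shape=32, rate=4).
The mode of a Gamma(a, b) with a ≥ 1 (shape–rate) is (a−1)/b = 31/4 ≈ 7.75.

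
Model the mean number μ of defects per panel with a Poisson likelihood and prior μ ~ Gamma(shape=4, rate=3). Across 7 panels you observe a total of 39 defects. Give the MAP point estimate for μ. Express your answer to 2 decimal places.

Σxᵢ = 39, n = 7.
Posterior ∝ μ^3e^(−3μ) · μ^39e^(−7μ) = μ^42e^(−10μ), i.e. Gamma(shape=43, rate=10).
The mode of a Gamma(a, b) with a ≥ 1 (shape–rate) is (a−1)/b = 42/10 ≈ 4.20.

μ̂_MAP = 4.20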